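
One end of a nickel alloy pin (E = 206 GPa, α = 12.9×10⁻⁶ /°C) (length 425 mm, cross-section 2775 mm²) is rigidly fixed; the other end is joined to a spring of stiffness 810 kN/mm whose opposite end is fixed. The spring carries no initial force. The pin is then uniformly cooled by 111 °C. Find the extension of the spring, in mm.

Free thermal contraction: δ_free = αΔT L = 12.9×10⁻⁶ × 111 × 425 = 0.6086 mm.
Let P be the tensile force in the spring. The pin extends elastically by PL/(AE) and the spring stretches by P/k; together these equal δ_free.
So P = δ_free / [L/(AE) + 1/k] = 0.6086 / [ 425/(2775×206×10³) + 1/(810×10³) ].
P = 0.6086 / 1.978×10⁻⁶ = 307700 N.
Spring extension = P/k = 307700/(810×10³) = 0.3798 mm.

δ ≈ 0.38 mm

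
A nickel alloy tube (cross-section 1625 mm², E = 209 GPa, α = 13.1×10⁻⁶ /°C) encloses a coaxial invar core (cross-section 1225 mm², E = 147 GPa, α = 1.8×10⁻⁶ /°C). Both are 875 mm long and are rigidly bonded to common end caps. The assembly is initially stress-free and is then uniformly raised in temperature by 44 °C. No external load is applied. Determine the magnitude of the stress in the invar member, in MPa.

σ ≈ 47.8 MPa (tensile)

Both members must finish at the same length. With the larger α, the nickel alloy tends to over-expand; the plates restrain it, putting the nickel alloy in compression and the invar in tension. With no external load the two internal forces are equal and opposite, magnitude P.
Setting the final lengths equal and cancelling L: (α₁ − α₂)ΔT = P/(A₁E₁) + P/(A₂E₂).
|α₁ − α₂|·ΔT = 11.3×10⁻⁶ × 44 = 0.0004972.
1/(A₁E₁) + 1/(A₂E₂) = 1/(1625×209×10³) + 1/(1225×147×10³) = 8.498×10⁻⁹ N⁻¹.
So P = 0.0004972 / 8.498×10⁻⁹ = 58.51 kN.
σ_{invar} = P/A₂ = 58510/1225 = 47.76 MPa, tensile.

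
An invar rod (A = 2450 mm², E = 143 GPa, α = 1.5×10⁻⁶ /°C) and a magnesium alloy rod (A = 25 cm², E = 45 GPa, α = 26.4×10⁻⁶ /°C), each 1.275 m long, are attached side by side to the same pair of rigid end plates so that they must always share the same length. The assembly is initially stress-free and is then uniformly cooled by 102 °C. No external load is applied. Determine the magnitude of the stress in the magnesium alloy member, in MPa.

Both members must finish at the same length. With the larger α, the magnesium alloy tends to over-contract; the plates restrain it, putting the magnesium alloy in tension and the invar in compression. With no external load the two internal forces are equal and opposite, magnitude P.
Equating the net (thermal + elastic) strains gives |α₁ − α₂|·ΔT = P·[1/(A₁E₁) + 1/(A₂E₂)].
|α₁ − α₂|·ΔT = 24.9×10⁻⁶ × 102 = 0.00254.
1/(A₁E₁) + 1/(A₂E₂) = 1/(2450×143×10³) + 1/(2500×45×10³) = 1.174×10⁻⁸ N⁻¹.
So P = 0.00254 / 1.174×10⁻⁸ = 216.3 kN.
σ_{magnesium alloy} = P/A₂ = 216300/2500 = 86.51 MPa, tensile.

σ ≈ 86.5 MPa (tensile)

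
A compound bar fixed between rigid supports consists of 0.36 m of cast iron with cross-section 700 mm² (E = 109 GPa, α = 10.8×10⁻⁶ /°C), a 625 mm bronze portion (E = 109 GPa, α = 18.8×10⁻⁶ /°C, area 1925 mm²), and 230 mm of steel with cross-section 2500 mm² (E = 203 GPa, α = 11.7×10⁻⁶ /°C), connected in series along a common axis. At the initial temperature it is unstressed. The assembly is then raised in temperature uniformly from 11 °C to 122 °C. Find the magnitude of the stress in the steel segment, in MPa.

Free thermal expansion of the whole bar: Σ αᵢΔT Lᵢ = 10.8×10⁻⁶×111×360 + 18.8×10⁻⁶×111×625 + 11.7×10⁻⁶×111×230 = 2.035 mm.
The walls prevent any net length change, so an axial force P (same in every segment) develops. Compatibility: P · Σ Lᵢ/(AᵢEᵢ) = δ_free.
The series flexibility is Σ Lᵢ/(AᵢEᵢ) = 360/(700×109×10³) + 625/(1925×109×10³) + 230/(2500×203×10³) = 8.15×10⁻⁶ mm/N.
Hence P = δ_free / Σ(L/AE) = 2.035/8.15×10⁻⁶ = 249.6 kN (compressive).
σ_{steel} = P / A = 249600 / 2500 = 99.85 MPa.

σ ≈ 99.9 MPa (compressive)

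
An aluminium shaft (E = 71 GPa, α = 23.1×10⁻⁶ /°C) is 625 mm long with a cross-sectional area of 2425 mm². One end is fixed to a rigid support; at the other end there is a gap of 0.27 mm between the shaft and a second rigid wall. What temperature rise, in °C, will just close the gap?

Contact occurs when the free expansion equals the gap: αΔT L = 0.27 mm.
So ΔT = g/(αL) = 0.27/(23.1×10⁻⁶ × 625) = 18.7 °C.

ΔT ≈ 18.7 °C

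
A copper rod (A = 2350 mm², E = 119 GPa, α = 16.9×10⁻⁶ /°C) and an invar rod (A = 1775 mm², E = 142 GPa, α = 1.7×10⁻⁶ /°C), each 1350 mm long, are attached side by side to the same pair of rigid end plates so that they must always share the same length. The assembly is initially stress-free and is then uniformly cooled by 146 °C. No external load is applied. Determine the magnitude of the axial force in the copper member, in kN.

The copper has the larger α, so on cooling it would change length more than the invar if both were free. The rigid plates force a common final length, so the copper is put into tension and the invar into compression, with equal and opposite forces P (no external load).
Equating the net (thermal + elastic) strains gives |α₁ − α₂|·ΔT = P·[1/(A₁E₁) + 1/(A₂E₂)].
|α₁ − α₂|·ΔT = 15.2×10⁻⁶ × 146 = 0.002219.
1/(A₁E₁) + 1/(A₂E₂) = 1/(2350×119×10³) + 1/(1775×142×10³) = 7.543×10⁻⁹ N⁻¹.
P = 0.002219 / 7.543×10⁻⁹ = 294200 N = 294.2 kN.

P ≈ 294 kN (tensile in the copper)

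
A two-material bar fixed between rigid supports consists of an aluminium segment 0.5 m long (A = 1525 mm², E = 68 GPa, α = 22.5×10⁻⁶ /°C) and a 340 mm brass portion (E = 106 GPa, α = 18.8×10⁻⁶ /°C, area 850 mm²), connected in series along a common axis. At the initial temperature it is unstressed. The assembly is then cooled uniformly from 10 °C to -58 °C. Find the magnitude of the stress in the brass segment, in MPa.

If the supports were absent, the total length change would be Σ αᵢΔT Lᵢ = 22.5×10⁻⁶×68×500 + 18.8×10⁻⁶×68×340 = 1.2 mm.
The rigid supports impose zero overall length change; the single axial force P common to all segments must satisfy P Σ Lᵢ/(AᵢEᵢ) = δ_free.
Σ Lᵢ/(AᵢEᵢ) = 500/(1525×68×10³) + 340/(850×106×10³) = 8.595×10⁻⁶ mm/N.
So P = 1.2 / 8.595×10⁻⁶ = 139.6 kN, tensile.
σ_{brass} = P / A = 139600 / 850 = 164.2 MPa.

σ ≈ 164 MPa (tensile)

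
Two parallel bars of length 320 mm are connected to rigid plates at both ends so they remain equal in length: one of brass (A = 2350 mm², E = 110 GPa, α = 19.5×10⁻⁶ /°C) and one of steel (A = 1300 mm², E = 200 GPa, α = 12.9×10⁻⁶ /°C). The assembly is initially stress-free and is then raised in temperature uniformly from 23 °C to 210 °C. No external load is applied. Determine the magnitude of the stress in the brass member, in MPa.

The brass has the larger α, so on heating it would change length more than the steel if both were free. The rigid plates force a common final length, so the brass is put into compression and the steel into tension, with equal and opposite forces P (no external load).
Compatibility of the two members (thermal + elastic change equal): (α₁ − α₂)ΔT = P·[1/(A₁E₁) + 1/(A₂E₂)].
|α₁ − α₂|·ΔT = 6.6×10⁻⁶ × 187 = 0.001234.
1/(A₁E₁) + 1/(A₂E₂) = 1/(2350×110×10³) + 1/(1300×200×10³) = 7.715×10⁻⁹ N⁻¹.
P = 0.001234 / 7.715×10⁻⁹ = 160000 N = 160 kN.
σ_{brass} = P/A₁ = 160000/2350 = 68.08 MPa, compressive.

σ ≈ 68.1 MPa (compressive)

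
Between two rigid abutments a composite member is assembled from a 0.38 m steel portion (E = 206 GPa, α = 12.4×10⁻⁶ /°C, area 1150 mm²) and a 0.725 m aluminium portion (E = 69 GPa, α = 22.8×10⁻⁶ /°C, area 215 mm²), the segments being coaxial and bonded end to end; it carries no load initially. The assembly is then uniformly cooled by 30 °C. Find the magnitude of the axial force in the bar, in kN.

With the walls removed the bar would change length by δ_free = Σ αᵢΔT Lᵢ = 12.4×10⁻⁶×30×380 + 22.8×10⁻⁶×30×725 = 0.6373 mm.
The walls prevent any net length change, so an axial force P (same in every segment) develops. Compatibility: P · Σ Lᵢ/(AᵢEᵢ) = δ_free.
Σ Lᵢ/(AᵢEᵢ) = 380/(1150×206×10³) + 725/(215×69×10³) = 5.047×10⁻⁵ mm/N.
So P = 0.6373 / 5.047×10⁻⁵ = 12.63 kN, tensile.

P ≈ 12.6 kN (tensile)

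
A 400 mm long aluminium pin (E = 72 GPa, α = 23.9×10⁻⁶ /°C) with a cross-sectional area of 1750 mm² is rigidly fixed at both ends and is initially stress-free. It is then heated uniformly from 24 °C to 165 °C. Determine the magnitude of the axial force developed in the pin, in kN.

P ≈ 425 kN (compressive)

With zero net strain, σ = E·αΔT = 72 GPa × 23.9×10⁻⁶ × 141 = 242.6 MPa.
Axial force P = σA = 242.6 × 1750 = 424600 N = 424.6 kN, compressive.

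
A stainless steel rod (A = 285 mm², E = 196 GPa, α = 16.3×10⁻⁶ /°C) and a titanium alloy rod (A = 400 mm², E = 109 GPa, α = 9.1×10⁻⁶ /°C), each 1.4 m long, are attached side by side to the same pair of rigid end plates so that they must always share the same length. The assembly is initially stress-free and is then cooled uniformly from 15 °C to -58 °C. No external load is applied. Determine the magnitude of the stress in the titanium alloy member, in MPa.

σ ≈ 32.2 MPa (compressive)

Both members must finish at the same length. With the larger α, the stainless steel tends to over-contract; the plates restrain it, putting the stainless steel in tension and the titanium alloy in compression. With no external load the two internal forces are equal and opposite, magnitude P.
Equating the net (thermal + elastic) strains gives |α₁ − α₂|·ΔT = P·[1/(A₁E₁) + 1/(A₂E₂)].
|α₁ − α₂|·ΔT = 7.2×10⁻⁶ × 73 = 0.0005256.
1/(A₁E₁) + 1/(A₂E₂) = 1/(285×196×10³) + 1/(400×109×10³) = 4.084×10⁻⁸ N⁻¹.
So P = 0.0005256 / 4.084×10⁻⁸ = 12.87 kN.
σ_{titanium alloy} = P/A₂ = 12870/400 = 32.18 MPa, compressive.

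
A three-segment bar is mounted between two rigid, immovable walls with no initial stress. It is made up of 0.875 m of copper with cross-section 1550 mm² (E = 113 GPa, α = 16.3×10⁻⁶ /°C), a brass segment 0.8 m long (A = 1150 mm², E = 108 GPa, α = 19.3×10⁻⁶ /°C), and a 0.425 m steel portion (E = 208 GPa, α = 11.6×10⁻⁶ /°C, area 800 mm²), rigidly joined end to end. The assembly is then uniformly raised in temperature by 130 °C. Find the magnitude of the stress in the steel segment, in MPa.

σ ≈ 402 MPa (compressive)

Free thermal expansion of the whole bar: Σ αᵢΔT Lᵢ = 16.3×10⁻⁶×130×875 + 19.3×10⁻⁶×130×800 + 11.6×10⁻⁶×130×425 = 4.502 mm.
The rigid supports impose zero overall length change; the single axial force P common to all segments must satisfy P Σ Lᵢ/(AᵢEᵢ) = δ_free.
The series flexibility is Σ Lᵢ/(AᵢEᵢ) = 875/(1550×113×10³) + 800/(1150×108×10³) + 425/(800×208×10³) = 1.399×10⁻⁵ mm/N.
Hence P = δ_free / Σ(L/AE) = 4.502/1.399×10⁻⁵ = 321.8 kN (compressive).
σ_{steel} = P / A = 321800 / 800 = 402.2 MPa.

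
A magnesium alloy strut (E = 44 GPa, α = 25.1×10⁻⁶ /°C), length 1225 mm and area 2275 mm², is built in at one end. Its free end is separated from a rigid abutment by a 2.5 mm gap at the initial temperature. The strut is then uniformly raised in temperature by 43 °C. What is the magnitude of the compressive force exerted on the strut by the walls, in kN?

P ≈ 0 kN

Unrestrained expansion: δ_free = αΔT L = 25.1×10⁻⁶ × 43 × 1225 = 1.322 mm.
Since δ_free = 1.32 mm is less than the 2.5 mm gap, the strut never touches the wall. No axial force develops.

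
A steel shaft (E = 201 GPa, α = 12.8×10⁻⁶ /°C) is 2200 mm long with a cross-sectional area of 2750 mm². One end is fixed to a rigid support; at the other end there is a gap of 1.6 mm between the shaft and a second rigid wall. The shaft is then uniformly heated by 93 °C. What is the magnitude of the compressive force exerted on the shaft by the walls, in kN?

If the wall were absent the shaft would grow by αΔT L = 12.8×10⁻⁶ × 93 × 2200 = 2.619 mm.
This exceeds the 1.6 mm gap, so the wall pushes back. The portion of expansion that must be recovered elastically is δ_free − gap = 2.619 − 1.6 = 1.019 mm.
Compatibility: PL/(AE) = 1.019 mm, so σ = P/A = E × (1.019/2200) = 93.09 MPa.
Force on the wall = σA = 93.09 × 2750 mm² = 256 kN.

P ≈ 256 kN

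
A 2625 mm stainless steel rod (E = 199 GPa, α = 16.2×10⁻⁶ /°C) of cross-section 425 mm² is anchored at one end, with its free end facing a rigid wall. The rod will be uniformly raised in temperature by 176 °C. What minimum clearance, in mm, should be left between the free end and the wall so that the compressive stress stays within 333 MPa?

Free expansion if unrestrained: δ_free = αΔT L = 16.2×10⁻⁶ × 176 × 2625 = 7.484 mm.
A stress of 333 MPa corresponds to the wall pushing the rod back by σL/E = 333×2625/(199×10³) = 4.393 mm.
So the gap has to take up the difference, g_min = δ_free − σL/E = 7.484 − 4.393 = 3.092 mm.

g ≈ 3.09 mm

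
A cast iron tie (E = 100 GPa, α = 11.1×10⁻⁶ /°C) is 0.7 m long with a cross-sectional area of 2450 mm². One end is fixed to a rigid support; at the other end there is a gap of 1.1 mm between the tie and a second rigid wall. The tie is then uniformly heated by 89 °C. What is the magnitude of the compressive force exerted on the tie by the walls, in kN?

P ≈ 0 kN

Free thermal elongation = αΔT L = 11.1×10⁻⁶ × 89 × 700 = 0.6915 mm.
Since δ_free = 0.692 mm is less than the 1.1 mm gap, the tie never touches the wall. No axial force develops.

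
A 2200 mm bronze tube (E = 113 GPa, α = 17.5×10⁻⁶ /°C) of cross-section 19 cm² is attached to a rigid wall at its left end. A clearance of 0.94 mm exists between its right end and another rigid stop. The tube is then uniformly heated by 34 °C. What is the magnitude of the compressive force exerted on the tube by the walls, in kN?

Free thermal elongation = αΔT L = 17.5×10⁻⁶ × 34 × 2200 = 1.309 mm.
After closing the 0.94 mm clearance, 1.309 − 0.94 = 0.369 mm of expansion remains to be suppressed by the wall.
Compatibility: PL/(AE) = 0.369 mm, so σ = P/A = E × (0.369/2200) = 18.95 MPa.
Force on the wall = σA = 18.95 × 1900 mm² = 36.01 kN.

P ≈ 36 kN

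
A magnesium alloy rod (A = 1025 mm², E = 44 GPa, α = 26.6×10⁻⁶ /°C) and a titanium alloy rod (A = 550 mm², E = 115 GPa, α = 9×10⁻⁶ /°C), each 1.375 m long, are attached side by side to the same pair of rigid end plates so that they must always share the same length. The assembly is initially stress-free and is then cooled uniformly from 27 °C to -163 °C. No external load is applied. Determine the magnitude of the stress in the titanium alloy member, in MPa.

σ ≈ 160 MPa (compressive)

Both members must finish at the same length. With the larger α, the magnesium alloy tends to over-contract; the plates restrain it, putting the magnesium alloy in tension and the titanium alloy in compression. With no external load the two internal forces are equal and opposite, magnitude P.
Equating the net (thermal + elastic) strains gives |α₁ − α₂|·ΔT = P·[1/(A₁E₁) + 1/(A₂E₂)].
|α₁ − α₂|·ΔT = 17.6×10⁻⁶ × 190 = 0.003344.
1/(A₁E₁) + 1/(A₂E₂) = 1/(1025×44×10³) + 1/(550×115×10³) = 3.798×10⁻⁸ N⁻¹.
So P = 0.003344 / 3.798×10⁻⁸ = 88.04 kN.
σ_{titanium alloy} = P/A₂ = 88040/550 = 160.1 MPa, compressive.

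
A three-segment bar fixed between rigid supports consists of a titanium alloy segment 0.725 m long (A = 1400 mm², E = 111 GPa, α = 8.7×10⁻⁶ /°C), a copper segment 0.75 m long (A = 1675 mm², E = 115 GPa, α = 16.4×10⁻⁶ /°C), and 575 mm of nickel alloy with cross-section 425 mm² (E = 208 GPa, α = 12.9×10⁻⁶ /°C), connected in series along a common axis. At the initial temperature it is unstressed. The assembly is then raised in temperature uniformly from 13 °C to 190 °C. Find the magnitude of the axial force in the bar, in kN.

P ≈ 306 kN (compressive)

With the walls removed the bar would change length by δ_free = Σ αᵢΔT Lᵢ = 8.7×10⁻⁶×177×725 + 16.4×10⁻⁶×177×750 + 12.9×10⁻⁶×177×575 = 4.606 mm.
The rigid supports impose zero overall length change; the single axial force P common to all segments must satisfy P Σ Lᵢ/(AᵢEᵢ) = δ_free.
Σ Lᵢ/(AᵢEᵢ) = 725/(1400×111×10³) + 750/(1675×115×10³) + 575/(425×208×10³) = 1.506×10⁻⁵ mm/N.
So P = 4.606 / 1.506×10⁻⁵ = 305.8 kN, compressive.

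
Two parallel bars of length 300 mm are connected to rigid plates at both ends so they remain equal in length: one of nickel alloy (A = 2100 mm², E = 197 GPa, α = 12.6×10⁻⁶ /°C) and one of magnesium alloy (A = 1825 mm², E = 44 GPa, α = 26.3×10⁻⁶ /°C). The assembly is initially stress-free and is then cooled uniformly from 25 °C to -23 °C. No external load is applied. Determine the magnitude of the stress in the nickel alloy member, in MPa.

Both members must finish at the same length. With the larger α, the magnesium alloy tends to over-contract; the plates restrain it, putting the magnesium alloy in tension and the nickel alloy in compression. With no external load the two internal forces are equal and opposite, magnitude P.
Compatibility of the two members (thermal + elastic change equal): (α₁ − α₂)ΔT = P·[1/(A₁E₁) + 1/(A₂E₂)].
|α₁ − α₂|·ΔT = 13.7×10⁻⁶ × 48 = 0.0006576.
1/(A₁E₁) + 1/(A₂E₂) = 1/(2100×197×10³) + 1/(1825×44×10³) = 1.487×10⁻⁸ N⁻¹.
So P = 0.0006576 / 1.487×10⁻⁸ = 44.22 kN.
σ_{nickel alloy} = P/A₁ = 44220/2100 = 21.06 MPa, compressive.

σ ≈ 21.1 MPa (compressive)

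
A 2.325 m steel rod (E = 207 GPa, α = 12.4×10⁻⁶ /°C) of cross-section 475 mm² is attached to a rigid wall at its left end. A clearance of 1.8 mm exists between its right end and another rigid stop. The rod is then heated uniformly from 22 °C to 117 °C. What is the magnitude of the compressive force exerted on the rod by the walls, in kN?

P ≈ 39.7 kN

Free thermal elongation = αΔT L = 12.4×10⁻⁶ × 95 × 2325 = 2.739 mm.
The gap closes (δ_free > 1.8 mm) and the wall then resists a further 2.739 − 1.8 = 0.9389 mm of expansion.
That suppressed elongation corresponds to σ = E·Δ/L = 207×10³ × 0.9389/2325 = 83.59 MPa.
P = σA = 83.59 × 475 = 39.7 kN.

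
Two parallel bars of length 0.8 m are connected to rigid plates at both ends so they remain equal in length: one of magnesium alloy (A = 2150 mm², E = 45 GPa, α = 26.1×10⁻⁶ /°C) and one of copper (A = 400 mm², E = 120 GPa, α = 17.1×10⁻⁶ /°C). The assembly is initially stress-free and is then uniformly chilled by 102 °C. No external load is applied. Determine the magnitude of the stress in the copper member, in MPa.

Both members must finish at the same length. With the larger α, the magnesium alloy tends to over-contract; the plates restrain it, putting the magnesium alloy in tension and the copper in compression. With no external load the two internal forces are equal and opposite, magnitude P.
Compatibility of the two members (thermal + elastic change equal): (α₁ − α₂)ΔT = P·[1/(A₁E₁) + 1/(A₂E₂)].
|α₁ − α₂|·ΔT = 9×10⁻⁶ × 102 = 0.000918.
1/(A₁E₁) + 1/(A₂E₂) = 1/(2150×45×10³) + 1/(400×120×10³) = 3.117×10⁻⁸ N⁻¹.
P = 0.000918 / 3.117×10⁻⁸ = 29450 N = 29.45 kN.
σ_{copper} = P/A₂ = 29450/400 = 73.63 MPa, compressive.

σ ≈ 73.6 MPa (compressive)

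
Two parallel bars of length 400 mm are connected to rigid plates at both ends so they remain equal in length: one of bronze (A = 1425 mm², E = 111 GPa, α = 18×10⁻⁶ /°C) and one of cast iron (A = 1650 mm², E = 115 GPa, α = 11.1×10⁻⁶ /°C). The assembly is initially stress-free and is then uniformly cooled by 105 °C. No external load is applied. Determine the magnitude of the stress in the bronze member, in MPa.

The bronze has the larger α, so on cooling it would change length more than the cast iron if both were free. The rigid plates force a common final length, so the bronze is put into tension and the cast iron into compression, with equal and opposite forces P (no external load).
Compatibility of the two members (thermal + elastic change equal): (α₁ − α₂)ΔT = P·[1/(A₁E₁) + 1/(A₂E₂)].
|α₁ − α₂|·ΔT = 6.9×10⁻⁶ × 105 = 0.0007245.
1/(A₁E₁) + 1/(A₂E₂) = 1/(1425×111×10³) + 1/(1650×115×10³) = 1.159×10⁻⁸ N⁻¹.
P = 0.0007245 / 1.159×10⁻⁸ = 62500 N = 62.5 kN.
σ_{bronze} = P/A₁ = 62500/1425 = 43.86 MPa, tensile.

σ ≈ 43.9 MPa (tensile)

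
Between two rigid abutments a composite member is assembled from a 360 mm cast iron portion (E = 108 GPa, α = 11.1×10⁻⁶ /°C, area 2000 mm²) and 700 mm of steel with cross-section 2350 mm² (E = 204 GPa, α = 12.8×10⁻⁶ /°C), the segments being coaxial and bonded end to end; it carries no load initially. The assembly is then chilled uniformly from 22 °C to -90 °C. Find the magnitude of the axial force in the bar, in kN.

Free thermal contraction of the whole bar: Σ αᵢΔT Lᵢ = 11.1×10⁻⁶×112×360 + 12.8×10⁻⁶×112×700 = 1.451 mm.
The walls prevent any net length change, so an axial force P (same in every segment) develops. Compatibility: P · Σ Lᵢ/(AᵢEᵢ) = δ_free.
Σ Lᵢ/(AᵢEᵢ) = 360/(2000×108×10³) + 700/(2350×204×10³) = 3.127×10⁻⁶ mm/N.
So P = 1.451 / 3.127×10⁻⁶ = 464.1 kN, tensile.

P ≈ 464 kN (tensile)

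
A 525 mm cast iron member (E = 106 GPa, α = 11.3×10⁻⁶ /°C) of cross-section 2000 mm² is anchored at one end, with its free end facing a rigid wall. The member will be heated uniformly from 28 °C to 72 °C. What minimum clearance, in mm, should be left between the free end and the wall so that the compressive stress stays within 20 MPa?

g ≈ 0.162 mm

With no wall the member would lengthen by αΔT L = 11.3×10⁻⁶ × 44 × 525 = 0.261 mm.
A stress of 20 MPa corresponds to the wall pushing the member back by σL/E = 20×525/(106×10³) = 0.09906 mm.
So the gap has to take up the difference, g_min = δ_free − σL/E = 0.261 − 0.09906 = 0.162 mm.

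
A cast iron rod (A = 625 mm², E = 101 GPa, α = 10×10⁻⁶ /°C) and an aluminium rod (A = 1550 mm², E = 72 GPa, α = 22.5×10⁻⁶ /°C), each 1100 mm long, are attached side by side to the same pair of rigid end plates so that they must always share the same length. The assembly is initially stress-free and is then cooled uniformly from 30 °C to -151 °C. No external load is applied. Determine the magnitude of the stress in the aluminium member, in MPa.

σ ≈ 58.9 MPa (tensile)

Both members must finish at the same length. With the larger α, the aluminium tends to over-contract; the plates restrain it, putting the aluminium in tension and the cast iron in compression. With no external load the two internal forces are equal and opposite, magnitude P.
Compatibility of the two members (thermal + elastic change equal): (α₁ − α₂)ΔT = P·[1/(A₁E₁) + 1/(A₂E₂)].
|α₁ − α₂|·ΔT = 12.5×10⁻⁶ × 181 = 0.002262.
1/(A₁E₁) + 1/(A₂E₂) = 1/(625×101×10³) + 1/(1550×72×10³) = 2.48×10⁻⁸ N⁻¹.
So P = 0.002262 / 2.48×10⁻⁸ = 91.22 kN.
σ_{aluminium} = P/A₂ = 91220/1550 = 58.85 MPa, tensile.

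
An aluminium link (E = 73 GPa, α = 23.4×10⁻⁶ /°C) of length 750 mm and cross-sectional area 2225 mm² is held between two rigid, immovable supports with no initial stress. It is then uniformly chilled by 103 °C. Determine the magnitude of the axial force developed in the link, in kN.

P ≈ 391 kN (tensile)

Full restraint means ε = 0, so the stress is σ = EαΔT = 73×10³ × 23.4×10⁻⁶ × 103 = 175.9 MPa.
Then P = σA = 175.9 × 2225 mm² = 391.5 kN, tensile.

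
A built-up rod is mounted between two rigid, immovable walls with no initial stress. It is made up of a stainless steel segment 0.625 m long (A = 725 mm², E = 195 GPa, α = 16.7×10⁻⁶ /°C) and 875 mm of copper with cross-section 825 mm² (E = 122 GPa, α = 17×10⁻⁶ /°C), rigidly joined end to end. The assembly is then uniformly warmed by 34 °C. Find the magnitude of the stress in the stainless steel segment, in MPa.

If the supports were absent, the total length change would be Σ αᵢΔT Lᵢ = 16.7×10⁻⁶×34×625 + 17×10⁻⁶×34×875 = 0.8606 mm.
Since the ends are fixed, an axial force P builds up, equal in every segment, with P · Σ Lᵢ/(AᵢEᵢ) = δ_free.
The series flexibility is Σ Lᵢ/(AᵢEᵢ) = 625/(725×195×10³) + 875/(825×122×10³) = 1.311×10⁻⁵ mm/N.
P = 0.8606 / 1.311×10⁻⁵ = 65620 N = 65.62 kN, compressive.
σ_{stainless steel} = P / A = 65620 / 725 = 90.52 MPa.

σ ≈ 90.5 MPa (compressive)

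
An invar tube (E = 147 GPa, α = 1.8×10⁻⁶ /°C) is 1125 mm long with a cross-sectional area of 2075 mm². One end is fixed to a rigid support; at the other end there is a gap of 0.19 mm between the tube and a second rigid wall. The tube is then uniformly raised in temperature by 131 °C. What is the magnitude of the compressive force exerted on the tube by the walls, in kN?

P ≈ 20.4 kN

Unrestrained expansion: δ_free = αΔT L = 1.8×10⁻⁶ × 131 × 1125 = 0.2653 mm.
This exceeds the 0.19 mm gap, so the wall pushes back. The portion of expansion that must be recovered elastically is δ_free − gap = 0.2653 − 0.19 = 0.07527 mm.
That suppressed elongation corresponds to σ = E·Δ/L = 147×10³ × 0.07527/1125 = 9.836 MPa.
P = σA = 9.836 × 2075 = 20.41 kN.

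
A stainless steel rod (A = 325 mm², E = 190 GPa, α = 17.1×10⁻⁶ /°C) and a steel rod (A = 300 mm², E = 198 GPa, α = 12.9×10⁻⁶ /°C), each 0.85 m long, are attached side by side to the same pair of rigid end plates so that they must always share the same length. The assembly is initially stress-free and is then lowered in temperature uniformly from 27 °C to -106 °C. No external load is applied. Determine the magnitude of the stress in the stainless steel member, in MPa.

Both members must finish at the same length. With the larger α, the stainless steel tends to over-contract; the plates restrain it, putting the stainless steel in tension and the steel in compression. With no external load the two internal forces are equal and opposite, magnitude P.
Compatibility of the two members (thermal + elastic change equal): (α₁ − α₂)ΔT = P·[1/(A₁E₁) + 1/(A₂E₂)].
|α₁ − α₂|·ΔT = 4.2×10⁻⁶ × 133 = 0.0005586.
1/(A₁E₁) + 1/(A₂E₂) = 1/(325×190×10³) + 1/(300×198×10³) = 3.303×10⁻⁸ N⁻¹.
P = 0.0005586 / 3.303×10⁻⁸ = 16910 N = 16.91 kN.
σ_{stainless steel} = P/A₁ = 16910/325 = 52.04 MPa, tensile.

σ ≈ 52 MPa (tensile)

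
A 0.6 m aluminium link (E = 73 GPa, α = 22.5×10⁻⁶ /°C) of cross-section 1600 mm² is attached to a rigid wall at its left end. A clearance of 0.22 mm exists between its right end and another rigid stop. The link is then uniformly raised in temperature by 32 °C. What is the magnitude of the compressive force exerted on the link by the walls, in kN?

P ≈ 41.3 kN

If the wall were absent the link would grow by αΔT L = 22.5×10⁻⁶ × 32 × 600 = 0.432 mm.
The gap closes (δ_free > 0.22 mm) and the wall then resists a further 0.432 − 0.22 = 0.212 mm of expansion.
So σ = E(δ_free − g)/L = 73×10³ × 0.212/600 = 25.79 MPa.
P = σA = 25.79 × 1600 = 41.27 kN.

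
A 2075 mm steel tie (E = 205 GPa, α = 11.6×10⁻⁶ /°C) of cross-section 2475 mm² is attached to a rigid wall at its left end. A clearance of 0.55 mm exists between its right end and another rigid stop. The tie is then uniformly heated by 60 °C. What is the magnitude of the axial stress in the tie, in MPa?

Unrestrained expansion: δ_free = αΔT L = 11.6×10⁻⁶ × 60 × 2075 = 1.444 mm.
This exceeds the 0.55 mm gap, so the wall pushes back. The portion of expansion that must be recovered elastically is δ_free − gap = 1.444 − 0.55 = 0.8942 mm.
So σ = E(δ_free − g)/L = 205×10³ × 0.8942/2075 = 88.34 MPa.

σ ≈ 88.3 MPa (compressive)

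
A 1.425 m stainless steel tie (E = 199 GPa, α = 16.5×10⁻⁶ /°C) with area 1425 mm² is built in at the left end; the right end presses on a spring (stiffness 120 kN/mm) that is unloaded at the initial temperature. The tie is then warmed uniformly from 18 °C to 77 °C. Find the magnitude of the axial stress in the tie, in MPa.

σ ≈ 72.9 MPa (compressive)

Free thermal expansion: δ_free = αΔT L = 16.5×10⁻⁶ × 59 × 1425 = 1.387 mm.
With a force P in the spring, the elastic change of the tie is PL/(AE) and that of the spring is P/k; compatibility requires their sum to equal δ_free.
P [ L/(AE) + 1/k ] = δ_free → P [ 1425/(1425×199×10³) + 1/(120×10³) ] = 1.387.
P = 1.387 / 1.336×10⁻⁵ = 103800 N.
σ = P/A = 103800/1425 = 72.88 MPa.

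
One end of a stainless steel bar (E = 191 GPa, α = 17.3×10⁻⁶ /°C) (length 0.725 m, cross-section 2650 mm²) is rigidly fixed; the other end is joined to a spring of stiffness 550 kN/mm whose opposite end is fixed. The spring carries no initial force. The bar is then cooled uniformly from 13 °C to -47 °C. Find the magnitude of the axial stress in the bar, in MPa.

If the spring were absent the bar would shorten by αΔT L = 17.3×10⁻⁶ × 60 × 725 = 0.7526 mm.
Let P be the tensile force in the spring. The bar extends elastically by PL/(AE) and the spring stretches by P/k; together these equal δ_free.
P [ L/(AE) + 1/k ] = δ_free → P [ 725/(2650×191×10³) + 1/(550×10³) ] = 0.7526.
P = 0.7526 / 3.251×10⁻⁶ = 231500 N.
σ = P/A = 231500/2650 = 87.36 MPa.

σ ≈ 87.4 MPa (tensile)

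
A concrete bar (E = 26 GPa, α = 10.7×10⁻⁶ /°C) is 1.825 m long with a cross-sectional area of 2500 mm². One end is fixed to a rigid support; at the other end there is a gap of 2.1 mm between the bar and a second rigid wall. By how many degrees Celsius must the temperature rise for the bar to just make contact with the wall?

The gap closes when αΔT L = 2.1 mm, since the bar is still unstressed at that instant.
So ΔT = g/(αL) = 2.1/(10.7×10⁻⁶ × 1825) = 107.5 °C.

ΔT ≈ 108 °C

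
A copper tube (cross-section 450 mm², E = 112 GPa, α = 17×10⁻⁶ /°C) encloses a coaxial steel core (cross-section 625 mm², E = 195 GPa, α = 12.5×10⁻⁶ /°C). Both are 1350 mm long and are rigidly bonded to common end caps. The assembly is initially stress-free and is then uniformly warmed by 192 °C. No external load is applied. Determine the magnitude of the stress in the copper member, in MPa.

Both members must finish at the same length. With the larger α, the copper tends to over-expand; the plates restrain it, putting the copper in compression and the steel in tension. With no external load the two internal forces are equal and opposite, magnitude P.
Setting the final lengths equal and cancelling L: (α₁ − α₂)ΔT = P/(A₁E₁) + P/(A₂E₂).
|α₁ − α₂|·ΔT = 4.5×10⁻⁶ × 192 = 0.000864.
1/(A₁E₁) + 1/(A₂E₂) = 1/(450×112×10³) + 1/(625×195×10³) = 2.805×10⁻⁸ N⁻¹.
So P = 0.000864 / 2.805×10⁻⁸ = 30.81 kN.
σ_{copper} = P/A₁ = 30810/450 = 68.46 MPa, compressive.

σ ≈ 68.5 MPa (compressive)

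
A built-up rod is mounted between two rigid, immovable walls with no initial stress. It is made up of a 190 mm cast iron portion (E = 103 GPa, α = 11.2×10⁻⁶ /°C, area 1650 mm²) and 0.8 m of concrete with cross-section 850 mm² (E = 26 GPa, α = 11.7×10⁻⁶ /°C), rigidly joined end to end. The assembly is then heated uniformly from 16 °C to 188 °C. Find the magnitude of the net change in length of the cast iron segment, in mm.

Free thermal expansion of the whole bar: Σ αᵢΔT Lᵢ = 11.2×10⁻⁶×172×190 + 11.7×10⁻⁶×172×800 = 1.976 mm.
Since the ends are fixed, an axial force P builds up, equal in every segment, with P · Σ Lᵢ/(AᵢEᵢ) = δ_free.
Σ Lᵢ/(AᵢEᵢ) = 190/(1650×103×10³) + 800/(850×26×10³) = 3.732×10⁻⁵ mm/N.
Hence P = δ_free / Σ(L/AE) = 1.976/3.732×10⁻⁵ = 52.95 kN (compressive).
For the cast iron segment, free thermal change = 11.2×10⁻⁶×172×190 = 0.366 mm and elastic change from P = 52950×190/(1650×103×10³) = 0.0592 mm; these oppose, so the net change is 0.307 mm (segment lengthens).

|ΔL| ≈ 0.307 mm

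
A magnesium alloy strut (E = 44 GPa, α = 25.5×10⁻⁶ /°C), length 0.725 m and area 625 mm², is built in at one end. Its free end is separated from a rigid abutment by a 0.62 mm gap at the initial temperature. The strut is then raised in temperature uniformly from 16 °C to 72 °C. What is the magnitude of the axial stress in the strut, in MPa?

Unrestrained expansion: δ_free = αΔT L = 25.5×10⁻⁶ × 56 × 725 = 1.035 mm.
The gap closes (δ_free > 0.62 mm) and the wall then resists a further 1.035 − 0.62 = 0.4153 mm of expansion.
That suppressed elongation corresponds to σ = E·Δ/L = 44×10³ × 0.4153/725 = 25.2 MPa.

σ ≈ 25.2 MPa (compressive)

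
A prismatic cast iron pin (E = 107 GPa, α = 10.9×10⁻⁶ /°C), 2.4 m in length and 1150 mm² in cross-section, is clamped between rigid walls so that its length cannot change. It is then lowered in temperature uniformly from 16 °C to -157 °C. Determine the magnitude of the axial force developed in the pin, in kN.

P ≈ 232 kN (tensile)

The ends cannot move, so σ = EαΔT = 107×10³ × 10.9×10⁻⁶ × 173 = 201.8 MPa.
Then P = σA = 201.8 × 1150 mm² = 232 kN, tensile.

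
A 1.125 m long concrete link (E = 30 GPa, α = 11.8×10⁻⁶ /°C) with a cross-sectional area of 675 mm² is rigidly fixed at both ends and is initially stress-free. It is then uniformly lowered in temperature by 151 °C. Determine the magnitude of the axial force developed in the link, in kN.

With zero net strain, σ = E·αΔT = 30 GPa × 11.8×10⁻⁶ × 151 = 53.45 MPa.
Axial force P = σA = 53.45 × 675 = 36080 N = 36.08 kN, tensile.

P ≈ 36.1 kN (tensile)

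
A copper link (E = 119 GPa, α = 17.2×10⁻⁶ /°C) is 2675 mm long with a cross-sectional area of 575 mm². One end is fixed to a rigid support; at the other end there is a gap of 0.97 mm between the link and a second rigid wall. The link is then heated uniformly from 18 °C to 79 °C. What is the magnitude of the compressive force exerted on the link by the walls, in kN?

Unrestrained expansion: δ_free = αΔT L = 17.2×10⁻⁶ × 61 × 2675 = 2.807 mm.
After closing the 0.97 mm clearance, 2.807 − 0.97 = 1.837 mm of expansion remains to be suppressed by the wall.
So σ = E(δ_free − g)/L = 119×10³ × 1.837/2675 = 81.7 MPa.
Force on the wall = σA = 81.7 × 575 mm² = 46.98 kN.

P ≈ 47 kN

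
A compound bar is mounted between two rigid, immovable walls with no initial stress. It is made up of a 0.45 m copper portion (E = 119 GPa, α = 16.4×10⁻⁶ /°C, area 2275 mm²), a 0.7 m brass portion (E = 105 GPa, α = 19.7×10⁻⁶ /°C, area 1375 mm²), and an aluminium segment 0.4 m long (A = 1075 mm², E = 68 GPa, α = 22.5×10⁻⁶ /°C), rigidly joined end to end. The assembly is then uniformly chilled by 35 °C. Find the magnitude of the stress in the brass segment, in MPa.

If the supports were absent, the total length change would be Σ αᵢΔT Lᵢ = 16.4×10⁻⁶×35×450 + 19.7×10⁻⁶×35×700 + 22.5×10⁻⁶×35×400 = 1.056 mm.
Since the ends are fixed, an axial force P builds up, equal in every segment, with P · Σ Lᵢ/(AᵢEᵢ) = δ_free.
The series flexibility is Σ Lᵢ/(AᵢEᵢ) = 450/(2275×119×10³) + 700/(1375×105×10³) + 400/(1075×68×10³) = 1.198×10⁻⁵ mm/N.
So P = 1.056 / 1.198×10⁻⁵ = 88.12 kN, tensile.
σ_{brass} = P / A = 88120 / 1375 = 64.09 MPa.

σ ≈ 64.1 MPa (tensile)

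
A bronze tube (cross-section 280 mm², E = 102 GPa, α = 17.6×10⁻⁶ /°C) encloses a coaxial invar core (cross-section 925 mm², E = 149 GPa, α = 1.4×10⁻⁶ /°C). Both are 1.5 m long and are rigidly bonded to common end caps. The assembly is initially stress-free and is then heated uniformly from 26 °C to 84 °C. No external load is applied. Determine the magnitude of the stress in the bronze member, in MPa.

σ ≈ 79.4 MPa (compressive)

The bronze has the larger α, so on heating it would change length more than the invar if both were free. The rigid plates force a common final length, so the bronze is put into compression and the invar into tension, with equal and opposite forces P (no external load).
Setting the final lengths equal and cancelling L: (α₁ − α₂)ΔT = P/(A₁E₁) + P/(A₂E₂).
|α₁ − α₂|·ΔT = 16.2×10⁻⁶ × 58 = 0.0009396.
1/(A₁E₁) + 1/(A₂E₂) = 1/(280×102×10³) + 1/(925×149×10³) = 4.227×10⁻⁸ N⁻¹.
P = 0.0009396 / 4.227×10⁻⁸ = 22230 N = 22.23 kN.
σ_{bronze} = P/A₁ = 22230/280 = 79.39 MPa, compressive.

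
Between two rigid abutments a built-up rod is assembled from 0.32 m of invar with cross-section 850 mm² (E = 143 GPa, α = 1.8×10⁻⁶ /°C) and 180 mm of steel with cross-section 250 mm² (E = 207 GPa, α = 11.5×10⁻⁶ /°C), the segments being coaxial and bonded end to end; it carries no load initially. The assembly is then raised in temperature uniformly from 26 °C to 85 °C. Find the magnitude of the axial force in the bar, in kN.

P ≈ 25.5 kN (compressive)

Free thermal expansion of the whole bar: Σ αᵢΔT Lᵢ = 1.8×10⁻⁶×59×320 + 11.5×10⁻⁶×59×180 = 0.1561 mm.
The rigid supports impose zero overall length change; the single axial force P common to all segments must satisfy P Σ Lᵢ/(AᵢEᵢ) = δ_free.
Σ Lᵢ/(AᵢEᵢ) = 320/(850×143×10³) + 180/(250×207×10³) = 6.111×10⁻⁶ mm/N.
So P = 0.1561 / 6.111×10⁻⁶ = 25.55 kN, compressive.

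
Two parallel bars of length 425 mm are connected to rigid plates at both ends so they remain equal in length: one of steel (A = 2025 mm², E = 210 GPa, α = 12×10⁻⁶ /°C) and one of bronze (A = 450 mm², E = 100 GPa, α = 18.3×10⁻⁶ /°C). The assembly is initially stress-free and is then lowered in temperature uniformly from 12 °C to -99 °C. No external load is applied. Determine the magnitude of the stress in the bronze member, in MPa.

σ ≈ 63.2 MPa (tensile)

Both members must finish at the same length. With the larger α, the bronze tends to over-contract; the plates restrain it, putting the bronze in tension and the steel in compression. With no external load the two internal forces are equal and opposite, magnitude P.
Setting the final lengths equal and cancelling L: (α₁ − α₂)ΔT = P/(A₁E₁) + P/(A₂E₂).
|α₁ − α₂|·ΔT = 6.3×10⁻⁶ × 111 = 0.0006993.
1/(A₁E₁) + 1/(A₂E₂) = 1/(2025×210×10³) + 1/(450×100×10³) = 2.457×10⁻⁸ N⁻¹.
P = 0.0006993 / 2.457×10⁻⁸ = 28460 N = 28.46 kN.
σ_{bronze} = P/A₂ = 28460/450 = 63.24 MPa, tensile.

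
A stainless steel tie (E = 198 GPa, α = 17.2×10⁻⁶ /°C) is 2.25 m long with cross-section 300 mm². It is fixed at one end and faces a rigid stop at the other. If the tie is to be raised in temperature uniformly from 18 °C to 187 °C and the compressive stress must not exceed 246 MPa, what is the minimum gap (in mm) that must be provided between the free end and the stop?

g ≈ 3.74 mm

Free expansion if unrestrained: δ_free = αΔT L = 17.2×10⁻⁶ × 169 × 2250 = 6.54 mm.
At the allowable stress the elastic shortening the wall may impose is σL/E = 246 × 2250 / (198×10³) = 2.795 mm.
The gap must absorb the remainder: g_min = 6.54 − 2.795 = 3.745 mm.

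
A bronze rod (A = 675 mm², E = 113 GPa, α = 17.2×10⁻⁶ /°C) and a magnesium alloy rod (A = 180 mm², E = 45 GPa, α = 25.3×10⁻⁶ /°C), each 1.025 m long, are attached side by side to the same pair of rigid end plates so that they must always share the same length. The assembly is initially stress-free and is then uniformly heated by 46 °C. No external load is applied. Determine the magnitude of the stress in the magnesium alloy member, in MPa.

σ ≈ 15.2 MPa (compressive)

The magnesium alloy has the larger α, so on heating it would change length more than the bronze if both were free. The rigid plates force a common final length, so the magnesium alloy is put into compression and the bronze into tension, with equal and opposite forces P (no external load).
Setting the final lengths equal and cancelling L: (α₁ − α₂)ΔT = P/(A₁E₁) + P/(A₂E₂).
|α₁ − α₂|·ΔT = 8.1×10⁻⁶ × 46 = 0.0003726.
1/(A₁E₁) + 1/(A₂E₂) = 1/(675×113×10³) + 1/(180×45×10³) = 1.366×10⁻⁷ N⁻¹.
P = 0.0003726 / 1.366×10⁻⁷ = 2728 N = 2.728 kN.
σ_{magnesium alloy} = P/A₂ = 2728/180 = 15.16 MPa, compressive.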